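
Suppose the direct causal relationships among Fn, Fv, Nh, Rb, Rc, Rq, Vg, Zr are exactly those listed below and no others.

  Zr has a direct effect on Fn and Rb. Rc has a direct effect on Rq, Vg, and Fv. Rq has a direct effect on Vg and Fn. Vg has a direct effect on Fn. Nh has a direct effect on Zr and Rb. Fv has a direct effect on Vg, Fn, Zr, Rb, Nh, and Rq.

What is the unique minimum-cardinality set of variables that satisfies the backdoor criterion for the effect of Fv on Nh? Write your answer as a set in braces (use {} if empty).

{}

Variables eligible for adjustment (non-descendants of Fv, excluding Fv and Nh): {Rc}.
Backdoor paths from Fv to Nh:
  P1: Fv <- Rc -> Rq -> Vg -> Fn <- Zr <- Nh
  P2: Fv <- Rc -> Rq -> Vg -> Fn <- Zr -> Rb <- Nh
  P3: Fv <- Rc -> Rq -> Fn <- Zr <- Nh
  P4: Fv <- Rc -> Rq -> Fn <- Zr -> Rb <- Nh
  P5: Fv <- Rc -> Vg <- Rq -> Fn <- Zr <- Nh
  P6: Fv <- Rc -> Vg <- Rq -> Fn <- Zr -> Rb <- Nh
  P7: Fv <- Rc -> Vg -> Fn <- Zr <- Nh
  P8: Fv <- Rc -> Vg -> Fn <- Zr -> Rb <- Nh
Each backdoor path contains an unconditioned collider, so every path is already blocked with the empty conditioning set:
  P1: blocked at collider Fn (neither it nor any descendant is in the conditioning set).
  P2: blocked at collider Fn (neither it nor any descendant is in the conditioning set).
  P3: blocked at collider Fn (neither it nor any descendant is in the conditioning set).
  P4: blocked at collider Fn (neither it nor any descendant is in the conditioning set).
  P5: blocked at collider Vg (neither it nor any descendant is in the conditioning set).
  P6: blocked at collider Vg (neither it nor any descendant is in the conditioning set).
  P7: blocked at collider Fn (neither it nor any descendant is in the conditioning set).
  P8: blocked at collider Fn (neither it nor any descendant is in the conditioning set).
The empty set is therefore the unique smallest valid set.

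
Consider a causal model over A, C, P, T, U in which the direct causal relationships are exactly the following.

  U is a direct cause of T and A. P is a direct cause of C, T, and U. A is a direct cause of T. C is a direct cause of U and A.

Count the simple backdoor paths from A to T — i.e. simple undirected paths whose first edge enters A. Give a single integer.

A backdoor path from A to T is any simple undirected path whose first edge points into A (i.e. leaves A via a parent).
Parents of A: {C, U}.
Enumerating:
  P1: A <- C <- P -> U -> T
  P2: A <- C <- P -> T
  P3: A <- C -> U <- P -> T
  P4: A <- C -> U -> T
  P5: A <- U <- P -> T
  P6: A <- U <- C <- P -> T
  P7: A <- U -> T
That exhausts the simple backdoor paths. Count: 7.

7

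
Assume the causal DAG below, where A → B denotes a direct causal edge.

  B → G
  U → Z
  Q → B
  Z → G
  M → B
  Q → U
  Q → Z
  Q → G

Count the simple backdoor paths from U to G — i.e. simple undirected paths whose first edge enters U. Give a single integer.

3

A backdoor path from U to G is any simple undirected path whose first edge points into U (i.e. leaves U via a parent).
Parents of U: {Q}.
Enumerating:
  P1: U <- Q -> Z -> G
  P2: U <- Q -> B -> G
  P3: U <- Q -> G
That exhausts the simple backdoor paths. Count: 3.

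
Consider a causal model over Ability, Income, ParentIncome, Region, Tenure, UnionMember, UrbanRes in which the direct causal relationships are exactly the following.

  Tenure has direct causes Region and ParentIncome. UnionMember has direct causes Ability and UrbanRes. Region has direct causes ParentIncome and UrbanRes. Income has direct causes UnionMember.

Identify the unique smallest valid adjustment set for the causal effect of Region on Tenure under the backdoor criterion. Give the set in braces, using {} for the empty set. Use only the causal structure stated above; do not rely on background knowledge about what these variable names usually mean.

{ParentIncome}

Variables eligible for adjustment (non-descendants of Region, excluding Region and Tenure): {Ability, Income, ParentIncome, UnionMember, UrbanRes}.
Backdoor paths from Region to Tenure:
  P1: Region <- ParentIncome -> Tenure
The empty set is not sufficient: P1 (Region <- ParentIncome -> Tenure) has no collider blocking it and no conditioned non-collider, so it is open.
Try {ParentIncome}:
  P1: blocked at fork node ParentIncome ∈ conditioning set.
{ParentIncome} contains no descendant of Region and blocks every backdoor path.
No other singleton works — e.g. {UrbanRes} leaves P1 open — so {ParentIncome} is the unique smallest valid adjustment set.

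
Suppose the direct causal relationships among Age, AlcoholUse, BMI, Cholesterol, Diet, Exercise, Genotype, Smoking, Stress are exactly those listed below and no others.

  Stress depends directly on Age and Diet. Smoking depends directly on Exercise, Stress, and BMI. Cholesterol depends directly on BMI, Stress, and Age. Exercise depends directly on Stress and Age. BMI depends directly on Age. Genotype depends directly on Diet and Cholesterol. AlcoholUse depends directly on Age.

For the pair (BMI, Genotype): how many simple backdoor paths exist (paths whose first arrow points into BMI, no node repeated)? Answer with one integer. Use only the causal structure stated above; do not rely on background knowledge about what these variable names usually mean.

8

A backdoor path from BMI to Genotype is any simple undirected path whose first edge points into BMI (i.e. leaves BMI via a parent).
Parents of BMI: {Age}.
Enumerating:
  P1: BMI <- Age -> Stress <- Diet -> Genotype
  P2: BMI <- Age -> Stress -> Cholesterol -> Genotype
  P3: BMI <- Age -> Exercise <- Stress <- Diet -> Genotype
  P4: BMI <- Age -> Exercise <- Stress -> Cholesterol -> Genotype
  P5: BMI <- Age -> Exercise -> Smoking <- Stress <- Diet -> Genotype
  P6: BMI <- Age -> Exercise -> Smoking <- Stress -> Cholesterol -> Genotype
  P7: BMI <- Age -> Cholesterol <- Stress <- Diet -> Genotype
  P8: BMI <- Age -> Cholesterol -> Genotype
That exhausts the simple backdoor paths. Count: 8.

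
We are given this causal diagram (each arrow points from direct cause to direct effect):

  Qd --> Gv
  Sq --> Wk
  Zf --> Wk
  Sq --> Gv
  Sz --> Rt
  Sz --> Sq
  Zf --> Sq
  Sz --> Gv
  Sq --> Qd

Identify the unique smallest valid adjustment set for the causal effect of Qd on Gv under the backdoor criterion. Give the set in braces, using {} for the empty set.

{Sq}

Variables eligible for adjustment (non-descendants of Qd, excluding Qd and Gv): {Rt, Sq, Sz, Wk, Zf}.
Backdoor paths from Qd to Gv:
  P1: Qd <- Sq <- Sz -> Gv
  P2: Qd <- Sq -> Gv
The empty set is not sufficient: P1 (Qd <- Sq <- Sz -> Gv) has no collider blocking it and no conditioned non-collider, so it is open.
Try {Sq}:
  P1: blocked at chain node Sq ∈ conditioning set.
  P2: blocked at fork node Sq ∈ conditioning set.
{Sq} contains no descendant of Qd and blocks every backdoor path.
No other singleton works — e.g. {Sz} leaves P2 open — so {Sq} is the unique smallest valid adjustment set.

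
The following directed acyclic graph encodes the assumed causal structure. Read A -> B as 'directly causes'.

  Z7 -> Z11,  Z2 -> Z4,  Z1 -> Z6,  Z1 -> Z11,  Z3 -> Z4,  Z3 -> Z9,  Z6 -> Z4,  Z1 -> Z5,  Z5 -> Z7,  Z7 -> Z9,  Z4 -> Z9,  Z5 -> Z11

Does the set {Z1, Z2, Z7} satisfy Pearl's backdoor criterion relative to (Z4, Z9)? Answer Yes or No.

Backdoor paths from Z4 to Z9 (paths whose first edge points into Z4):
  P1: Z4 <- Z6 <- Z1 -> Z5 -> Z7 -> Z9
  P2: Z4 <- Z6 <- Z1 -> Z5 -> Z11 <- Z7 -> Z9
  P3: Z4 <- Z6 <- Z1 -> Z11 <- Z5 -> Z7 -> Z9
  P4: Z4 <- Z6 <- Z1 -> Z11 <- Z7 -> Z9
  P5: Z4 <- Z3 -> Z9
Condition 1 (no descendant of Z4 in the set): holds — descendants of Z4 are {Z9}; none are in {Z1, Z2, Z7}.
Condition 2 (every backdoor path blocked by {Z1, Z2, Z7}):
  P1: blocked at fork node Z1 ∈ conditioning set.
  P2: blocked at fork node Z1 ∈ conditioning set.
  P3: blocked at fork node Z1 ∈ conditioning set.
  P4: blocked at fork node Z1 ∈ conditioning set.
  P5: open — no interior node is in the conditioning set.
{Z1, Z2, Z7} does not satisfy the backdoor criterion.

No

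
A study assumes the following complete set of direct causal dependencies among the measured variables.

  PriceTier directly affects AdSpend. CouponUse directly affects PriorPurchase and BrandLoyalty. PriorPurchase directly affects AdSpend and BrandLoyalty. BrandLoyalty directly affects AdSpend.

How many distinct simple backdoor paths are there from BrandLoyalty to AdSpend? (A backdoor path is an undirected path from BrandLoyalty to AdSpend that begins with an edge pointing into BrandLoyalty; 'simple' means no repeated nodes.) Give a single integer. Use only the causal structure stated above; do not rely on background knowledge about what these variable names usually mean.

2

A backdoor path from BrandLoyalty to AdSpend is any simple undirected path whose first edge points into BrandLoyalty (i.e. leaves BrandLoyalty via a parent).
Parents of BrandLoyalty: {CouponUse, PriorPurchase}.
Enumerating:
  P1: BrandLoyalty <- CouponUse -> PriorPurchase -> AdSpend
  P2: BrandLoyalty <- PriorPurchase -> AdSpend
That exhausts the simple backdoor paths. Count: 2.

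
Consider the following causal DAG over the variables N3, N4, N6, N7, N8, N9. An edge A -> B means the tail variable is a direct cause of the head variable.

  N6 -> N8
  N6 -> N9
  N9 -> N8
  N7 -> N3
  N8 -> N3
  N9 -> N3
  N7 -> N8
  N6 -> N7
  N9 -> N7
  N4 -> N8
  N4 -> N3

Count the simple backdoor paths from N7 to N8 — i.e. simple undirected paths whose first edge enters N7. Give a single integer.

A backdoor path from N7 to N8 is any simple undirected path whose first edge points into N7 (i.e. leaves N7 via a parent).
Parents of N7: {N6, N9}.
Enumerating:
  P1: N7 <- N6 -> N9 -> N8
  P2: N7 <- N6 -> N9 -> N3 <- N4 -> N8
  P3: N7 <- N6 -> N9 -> N3 <- N8
  P4: N7 <- N6 -> N8
  P5: N7 <- N9 <- N6 -> N8
  P6: N7 <- N9 -> N8
  P7: N7 <- N9 -> N3 <- N4 -> N8
  P8: N7 <- N9 -> N3 <- N8
That exhausts the simple backdoor paths. Count: 8.

8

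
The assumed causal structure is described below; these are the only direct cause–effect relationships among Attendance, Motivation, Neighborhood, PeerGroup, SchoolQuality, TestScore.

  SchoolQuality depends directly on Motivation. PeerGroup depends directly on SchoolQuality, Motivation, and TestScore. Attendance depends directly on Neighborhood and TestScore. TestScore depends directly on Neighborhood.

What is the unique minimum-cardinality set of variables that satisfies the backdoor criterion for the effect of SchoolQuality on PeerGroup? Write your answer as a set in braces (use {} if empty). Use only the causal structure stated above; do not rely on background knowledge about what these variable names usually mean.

{Motivation}

Variables eligible for adjustment (non-descendants of SchoolQuality, excluding SchoolQuality and PeerGroup): {Attendance, Motivation, Neighborhood, TestScore}.
Backdoor paths from SchoolQuality to PeerGroup:
  P1: SchoolQuality <- Motivation -> PeerGroup
The empty set is not sufficient: P1 (SchoolQuality <- Motivation -> PeerGroup) has no collider blocking it and no conditioned non-collider, so it is open.
Try {Motivation}:
  P1: blocked at fork node Motivation ∈ conditioning set.
{Motivation} contains no descendant of SchoolQuality and blocks every backdoor path.
No other singleton works — e.g. {Neighborhood} leaves P1 open — so {Motivation} is the unique smallest valid adjustment set.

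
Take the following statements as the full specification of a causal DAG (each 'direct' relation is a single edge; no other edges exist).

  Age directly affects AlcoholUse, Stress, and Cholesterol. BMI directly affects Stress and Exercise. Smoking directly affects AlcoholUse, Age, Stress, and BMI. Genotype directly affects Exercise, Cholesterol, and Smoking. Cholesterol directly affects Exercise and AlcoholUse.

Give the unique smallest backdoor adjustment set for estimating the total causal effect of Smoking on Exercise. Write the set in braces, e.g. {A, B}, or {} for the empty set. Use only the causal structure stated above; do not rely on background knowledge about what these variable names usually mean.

Variables eligible for adjustment (non-descendants of Smoking, excluding Smoking and Exercise): {Genotype}.
Backdoor paths from Smoking to Exercise:
  P1: Smoking <- Genotype -> Cholesterol <- Age -> Stress <- BMI -> Exercise
  P2: Smoking <- Genotype -> Cholesterol -> Exercise
  P3: Smoking <- Genotype -> Cholesterol -> AlcoholUse <- Age -> Stress <- BMI -> Exercise
  P4: Smoking <- Genotype -> Exercise
The empty set is not sufficient: P2 (Smoking <- Genotype -> Cholesterol -> Exercise) has no collider blocking it and no conditioned non-collider, so it is open.
Try {Genotype}:
  P1: blocked at fork node Genotype ∈ conditioning set.
  P2: blocked at fork node Genotype ∈ conditioning set.
  P3: blocked at fork node Genotype ∈ conditioning set.
  P4: blocked at fork node Genotype ∈ conditioning set.
{Genotype} contains no descendant of Smoking and blocks every backdoor path.
{Genotype} is the unique smallest valid adjustment set.

{Genotype}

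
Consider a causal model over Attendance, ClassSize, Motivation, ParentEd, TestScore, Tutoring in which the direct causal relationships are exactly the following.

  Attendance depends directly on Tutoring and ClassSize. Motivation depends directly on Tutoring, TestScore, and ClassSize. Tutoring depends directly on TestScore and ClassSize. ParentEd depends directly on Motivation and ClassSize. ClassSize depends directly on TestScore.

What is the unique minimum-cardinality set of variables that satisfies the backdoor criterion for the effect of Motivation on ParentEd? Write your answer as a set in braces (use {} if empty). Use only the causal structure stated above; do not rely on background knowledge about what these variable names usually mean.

Variables eligible for adjustment (non-descendants of Motivation, excluding Motivation and ParentEd): {Attendance, ClassSize, TestScore, Tutoring}.
Backdoor paths from Motivation to ParentEd:
  P1: Motivation <- TestScore -> ClassSize -> ParentEd
  P2: Motivation <- TestScore -> Tutoring <- ClassSize -> ParentEd
  P3: Motivation <- TestScore -> Tutoring -> Attendance <- ClassSize -> ParentEd
  P4: Motivation <- ClassSize -> ParentEd
  P5: Motivation <- Tutoring <- TestScore -> ClassSize -> ParentEd
  P6: Motivation <- Tutoring <- ClassSize -> ParentEd
  P7: Motivation <- Tutoring -> Attendance <- ClassSize -> ParentEd
The empty set is not sufficient: P1 (Motivation <- TestScore -> ClassSize -> ParentEd) has no collider blocking it and no conditioned non-collider, so it is open.
Try {ClassSize}:
  P1: blocked at chain node ClassSize ∈ conditioning set.
  P2: blocked at collider Tutoring (neither it nor any descendant is in the conditioning set).
  P3: blocked at collider Attendance (neither it nor any descendant is in the conditioning set).
  P4: blocked at fork node ClassSize ∈ conditioning set.
  P5: blocked at chain node ClassSize ∈ conditioning set.
  P6: blocked at fork node ClassSize ∈ conditioning set.
  P7: blocked at collider Attendance (neither it nor any descendant is in the conditioning set).
{ClassSize} contains no descendant of Motivation and blocks every backdoor path.
No other singleton works — e.g. {TestScore} leaves P4 open — so {ClassSize} is the unique smallest valid adjustment set.

{ClassSize}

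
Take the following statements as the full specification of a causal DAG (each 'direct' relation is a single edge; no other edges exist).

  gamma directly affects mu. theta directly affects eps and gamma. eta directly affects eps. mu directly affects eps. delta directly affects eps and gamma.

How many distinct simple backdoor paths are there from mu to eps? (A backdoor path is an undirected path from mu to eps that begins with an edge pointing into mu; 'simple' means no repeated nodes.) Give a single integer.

2

A backdoor path from mu to eps is any simple undirected path whose first edge points into mu (i.e. leaves mu via a parent).
Parents of mu: {gamma}.
Enumerating:
  P1: mu <- gamma <- theta -> eps
  P2: mu <- gamma <- delta -> eps
That exhausts the simple backdoor paths. Count: 2.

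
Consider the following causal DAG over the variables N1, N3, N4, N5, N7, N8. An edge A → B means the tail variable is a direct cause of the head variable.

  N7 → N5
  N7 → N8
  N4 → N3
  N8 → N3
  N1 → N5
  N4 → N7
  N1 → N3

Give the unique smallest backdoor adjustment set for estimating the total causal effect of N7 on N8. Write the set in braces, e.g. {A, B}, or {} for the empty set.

{}

Variables eligible for adjustment (non-descendants of N7, excluding N7 and N8): {N1, N4}.
Backdoor paths from N7 to N8:
  P1: N7 <- N4 -> N3 <- N8
Each backdoor path contains an unconditioned collider, so every path is already blocked with the empty conditioning set:
  P1: blocked at collider N3 (neither it nor any descendant is in the conditioning set).
The empty set is therefore the unique smallest valid set.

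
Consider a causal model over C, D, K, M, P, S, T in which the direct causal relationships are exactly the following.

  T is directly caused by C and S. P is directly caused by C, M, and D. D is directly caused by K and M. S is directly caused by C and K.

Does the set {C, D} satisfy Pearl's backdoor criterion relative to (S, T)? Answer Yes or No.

Backdoor paths from S to T (paths whose first edge points into S):
  P1: S <- C -> T
  P2: S <- K -> D <- M -> P <- C -> T
  P3: S <- K -> D -> P <- C -> T
Condition 1 (no descendant of S in the set): holds — descendants of S are {T}; none are in {C, D}.
Condition 2 (every backdoor path blocked by {C, D}):
  P1: blocked at fork node C ∈ conditioning set.
  P2: blocked at collider P (neither it nor any descendant is in the conditioning set).
  P3: blocked at chain node D ∈ conditioning set.
{C, D} satisfies the backdoor criterion.

Yes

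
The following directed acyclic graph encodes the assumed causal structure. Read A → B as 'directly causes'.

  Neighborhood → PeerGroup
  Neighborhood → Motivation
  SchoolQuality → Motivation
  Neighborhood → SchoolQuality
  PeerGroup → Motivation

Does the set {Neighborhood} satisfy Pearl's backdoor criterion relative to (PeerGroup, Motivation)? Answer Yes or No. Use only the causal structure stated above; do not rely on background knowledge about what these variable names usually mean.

Yes

Backdoor paths from PeerGroup to Motivation (paths whose first edge points into PeerGroup):
  P1: PeerGroup <- Neighborhood -> SchoolQuality -> Motivation
  P2: PeerGroup <- Neighborhood -> Motivation
Condition 1 (no descendant of PeerGroup in the set): holds — descendants of PeerGroup are {Motivation}; none are in {Neighborhood}.
Condition 2 (every backdoor path blocked by {Neighborhood}):
  P1: blocked at fork node Neighborhood ∈ conditioning set.
  P2: blocked at fork node Neighborhood ∈ conditioning set.
{Neighborhood} satisfies the backdoor criterion.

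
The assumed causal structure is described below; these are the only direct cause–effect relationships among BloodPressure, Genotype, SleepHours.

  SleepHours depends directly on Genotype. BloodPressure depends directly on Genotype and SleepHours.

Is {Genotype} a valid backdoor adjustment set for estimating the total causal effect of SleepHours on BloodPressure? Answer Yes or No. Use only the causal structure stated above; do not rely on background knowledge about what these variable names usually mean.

Yes

Backdoor paths from SleepHours to BloodPressure (paths whose first edge points into SleepHours):
  P1: SleepHours <- Genotype -> BloodPressure
Condition 1 (no descendant of SleepHours in the set): holds — descendants of SleepHours are {BloodPressure}; none are in {Genotype}.
Condition 2 (every backdoor path blocked by {Genotype}):
  P1: blocked at fork node Genotype ∈ conditioning set.
{Genotype} satisfies the backdoor criterion.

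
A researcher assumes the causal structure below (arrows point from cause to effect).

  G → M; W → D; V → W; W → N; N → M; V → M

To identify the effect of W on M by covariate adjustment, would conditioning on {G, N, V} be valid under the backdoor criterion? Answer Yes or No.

Backdoor paths from W to M (paths whose first edge points into W):
  P1: W <- V -> M
Condition 1 (no descendant of W in the set): FAILS — N is a descendant of W.
Condition 2 (every backdoor path blocked by {G, N, V}):
  P1: blocked at fork node V ∈ conditioning set.
{G, N, V} does not satisfy the backdoor criterion.

No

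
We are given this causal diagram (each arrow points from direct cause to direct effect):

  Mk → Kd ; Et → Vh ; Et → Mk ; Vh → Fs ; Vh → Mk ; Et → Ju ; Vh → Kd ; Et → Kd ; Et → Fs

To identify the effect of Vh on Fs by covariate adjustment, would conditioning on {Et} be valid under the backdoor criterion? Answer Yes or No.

Backdoor paths from Vh to Fs (paths whose first edge points into Vh):
  P1: Vh <- Et -> Fs
Condition 1 (no descendant of Vh in the set): holds — descendants of Vh are {Fs, Kd, Mk}; none are in {Et}.
Condition 2 (every backdoor path blocked by {Et}):
  P1: blocked at fork node Et ∈ conditioning set.
{Et} satisfies the backdoor criterion.

Yes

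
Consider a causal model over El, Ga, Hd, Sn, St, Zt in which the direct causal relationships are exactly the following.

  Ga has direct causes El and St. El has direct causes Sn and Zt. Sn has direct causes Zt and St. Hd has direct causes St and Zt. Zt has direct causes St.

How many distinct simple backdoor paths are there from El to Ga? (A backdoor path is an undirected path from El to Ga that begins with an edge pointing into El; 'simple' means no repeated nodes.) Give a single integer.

A backdoor path from El to Ga is any simple undirected path whose first edge points into El (i.e. leaves El via a parent).
Parents of El: {Sn, Zt}.
Enumerating:
  P1: El <- Zt <- St -> Ga
  P2: El <- Zt -> Sn <- St -> Ga
  P3: El <- Zt -> Hd <- St -> Ga
  P4: El <- Sn <- St -> Ga
  P5: El <- Sn <- Zt <- St -> Ga
  P6: El <- Sn <- Zt -> Hd <- St -> Ga
That exhausts the simple backdoor paths. Count: 6.

6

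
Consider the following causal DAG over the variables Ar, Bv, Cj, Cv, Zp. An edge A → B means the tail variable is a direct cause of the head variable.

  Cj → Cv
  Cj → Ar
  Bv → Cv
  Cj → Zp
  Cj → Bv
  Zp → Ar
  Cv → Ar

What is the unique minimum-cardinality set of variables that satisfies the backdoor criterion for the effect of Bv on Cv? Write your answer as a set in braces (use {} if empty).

Variables eligible for adjustment (non-descendants of Bv, excluding Bv and Cv): {Cj, Zp}.
Backdoor paths from Bv to Cv:
  P1: Bv <- Cj -> Zp -> Ar <- Cv
  P2: Bv <- Cj -> Cv
  P3: Bv <- Cj -> Ar <- Cv
The empty set is not sufficient: P2 (Bv <- Cj -> Cv) has no collider blocking it and no conditioned non-collider, so it is open.
Try {Cj}:
  P1: blocked at fork node Cj ∈ conditioning set.
  P2: blocked at fork node Cj ∈ conditioning set.
  P3: blocked at fork node Cj ∈ conditioning set.
{Cj} contains no descendant of Bv and blocks every backdoor path.
No other singleton works — e.g. {Zp} leaves P2 open — so {Cj} is the unique smallest valid adjustment set.

{Cj}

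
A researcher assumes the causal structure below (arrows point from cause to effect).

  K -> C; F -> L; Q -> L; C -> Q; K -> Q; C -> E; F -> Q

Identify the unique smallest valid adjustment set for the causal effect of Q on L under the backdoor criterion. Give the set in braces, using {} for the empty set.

{F}

Variables eligible for adjustment (non-descendants of Q, excluding Q and L): {C, E, F, K}.
Backdoor paths from Q to L:
  P1: Q <- F -> L
The empty set is not sufficient: P1 (Q <- F -> L) has no collider blocking it and no conditioned non-collider, so it is open.
Try {F}:
  P1: blocked at fork node F ∈ conditioning set.
{F} contains no descendant of Q and blocks every backdoor path.
No other singleton works — e.g. {K} leaves P1 open — so {F} is the unique smallest valid adjustment set.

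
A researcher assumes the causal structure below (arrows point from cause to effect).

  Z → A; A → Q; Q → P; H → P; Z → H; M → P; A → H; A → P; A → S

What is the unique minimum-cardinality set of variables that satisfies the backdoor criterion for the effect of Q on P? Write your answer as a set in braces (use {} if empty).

Variables eligible for adjustment (non-descendants of Q, excluding Q and P): {A, H, M, S, Z}.
Backdoor paths from Q to P:
  P1: Q <- A <- Z -> H -> P
  P2: Q <- A -> H -> P
  P3: Q <- A -> P
The empty set is not sufficient: P1 (Q <- A <- Z -> H -> P) has no collider blocking it and no conditioned non-collider, so it is open.
Try {A}:
  P1: blocked at chain node A ∈ conditioning set.
  P2: blocked at fork node A ∈ conditioning set.
  P3: blocked at fork node A ∈ conditioning set.
{A} contains no descendant of Q and blocks every backdoor path.
No other singleton works — e.g. {Z} leaves P2 open — so {A} is the unique smallest valid adjustment set.

{A}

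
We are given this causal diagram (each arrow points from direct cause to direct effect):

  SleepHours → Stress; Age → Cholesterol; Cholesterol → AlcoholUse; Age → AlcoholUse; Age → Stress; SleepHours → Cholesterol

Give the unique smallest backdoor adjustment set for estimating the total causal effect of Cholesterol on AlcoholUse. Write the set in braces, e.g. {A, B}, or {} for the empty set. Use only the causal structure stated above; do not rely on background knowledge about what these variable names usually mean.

Variables eligible for adjustment (non-descendants of Cholesterol, excluding Cholesterol and AlcoholUse): {Age, SleepHours, Stress}.
Backdoor paths from Cholesterol to AlcoholUse:
  P1: Cholesterol <- SleepHours -> Stress <- Age -> AlcoholUse
  P2: Cholesterol <- Age -> AlcoholUse
The empty set is not sufficient: P2 (Cholesterol <- Age -> AlcoholUse) has no collider blocking it and no conditioned non-collider, so it is open.
Try {Age}:
  P1: blocked at collider Stress (neither it nor any descendant is in the conditioning set).
  P2: blocked at fork node Age ∈ conditioning set.
{Age} contains no descendant of Cholesterol and blocks every backdoor path.
No other singleton works — e.g. {SleepHours} leaves P2 open — so {Age} is the unique smallest valid adjustment set.

{Age}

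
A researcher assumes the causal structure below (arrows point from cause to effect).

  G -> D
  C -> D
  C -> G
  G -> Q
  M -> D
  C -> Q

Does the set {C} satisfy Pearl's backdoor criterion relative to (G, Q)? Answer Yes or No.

Backdoor paths from G to Q (paths whose first edge points into G):
  P1: G <- C -> Q
Condition 1 (no descendant of G in the set): holds — descendants of G are {D, Q}; none are in {C}.
Condition 2 (every backdoor path blocked by {C}):
  P1: blocked at fork node C ∈ conditioning set.
{C} satisfies the backdoor criterion.

Yes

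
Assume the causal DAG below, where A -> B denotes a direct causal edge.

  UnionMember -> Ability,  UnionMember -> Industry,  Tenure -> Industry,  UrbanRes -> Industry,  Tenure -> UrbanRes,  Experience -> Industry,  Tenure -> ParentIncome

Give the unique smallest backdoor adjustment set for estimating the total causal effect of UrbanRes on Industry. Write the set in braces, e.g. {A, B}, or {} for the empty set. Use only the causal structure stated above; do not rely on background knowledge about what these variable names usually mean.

Variables eligible for adjustment (non-descendants of UrbanRes, excluding UrbanRes and Industry): {Ability, Experience, ParentIncome, Tenure, UnionMember}.
Backdoor paths from UrbanRes to Industry:
  P1: UrbanRes <- Tenure -> Industry
The empty set is not sufficient: P1 (UrbanRes <- Tenure -> Industry) has no collider blocking it and no conditioned non-collider, so it is open.
Try {Tenure}:
  P1: blocked at fork node Tenure ∈ conditioning set.
{Tenure} contains no descendant of UrbanRes and blocks every backdoor path.
No other singleton works — e.g. {Experience} leaves P1 open — so {Tenure} is the unique smallest valid adjustment set.

{Tenure}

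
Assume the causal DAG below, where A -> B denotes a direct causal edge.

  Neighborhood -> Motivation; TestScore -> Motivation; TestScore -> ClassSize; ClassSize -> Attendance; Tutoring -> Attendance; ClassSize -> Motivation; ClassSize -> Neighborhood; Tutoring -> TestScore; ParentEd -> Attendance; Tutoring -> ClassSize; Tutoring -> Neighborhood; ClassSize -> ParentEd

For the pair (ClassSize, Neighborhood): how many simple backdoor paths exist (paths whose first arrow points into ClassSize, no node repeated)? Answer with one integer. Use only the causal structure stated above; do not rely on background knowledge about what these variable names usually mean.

4

A backdoor path from ClassSize to Neighborhood is any simple undirected path whose first edge points into ClassSize (i.e. leaves ClassSize via a parent).
Parents of ClassSize: {TestScore, Tutoring}.
Enumerating:
  P1: ClassSize <- Tutoring -> TestScore -> Motivation <- Neighborhood
  P2: ClassSize <- Tutoring -> Neighborhood
  P3: ClassSize <- TestScore <- Tutoring -> Neighborhood
  P4: ClassSize <- TestScore -> Motivation <- Neighborhood
That exhausts the simple backdoor paths. Count: 4.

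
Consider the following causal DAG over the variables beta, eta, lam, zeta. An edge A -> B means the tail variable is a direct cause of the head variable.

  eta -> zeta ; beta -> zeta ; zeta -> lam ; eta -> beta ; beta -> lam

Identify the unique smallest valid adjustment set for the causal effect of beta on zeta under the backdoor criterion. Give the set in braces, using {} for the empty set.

Variables eligible for adjustment (non-descendants of beta, excluding beta and zeta): {eta}.
Backdoor paths from beta to zeta:
  P1: beta <- eta -> zeta
The empty set is not sufficient: P1 (beta <- eta -> zeta) has no collider blocking it and no conditioned non-collider, so it is open.
Try {eta}:
  P1: blocked at fork node eta ∈ conditioning set.
{eta} contains no descendant of beta and blocks every backdoor path.
{eta} is the unique smallest valid adjustment set.

{eta}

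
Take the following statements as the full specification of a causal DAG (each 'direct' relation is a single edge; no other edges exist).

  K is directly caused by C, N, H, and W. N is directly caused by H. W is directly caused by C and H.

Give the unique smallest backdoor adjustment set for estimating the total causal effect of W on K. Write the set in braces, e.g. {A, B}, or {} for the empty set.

{C, H}

Variables eligible for adjustment (non-descendants of W, excluding W and K): {C, H, N}.
Backdoor paths from W to K:
  P1: W <- H -> N -> K
  P2: W <- H -> K
  P3: W <- C -> K
The empty set is not sufficient: P1 (W <- H -> N -> K) has no collider blocking it and no conditioned non-collider, so it is open.
Try {C, H}:
  P1: blocked at fork node H ∈ conditioning set.
  P2: blocked at fork node H ∈ conditioning set.
  P3: blocked at fork node C ∈ conditioning set.
{C, H} contains no descendant of W and blocks every backdoor path.
Every element of {C, H} is needed (dropping C leaves P3 open; dropping H leaves P1 open), so no proper subset is valid.
Among all size-2 subsets of the eligible variables, only {C, H} blocks every backdoor path, so it is the unique smallest valid adjustment set.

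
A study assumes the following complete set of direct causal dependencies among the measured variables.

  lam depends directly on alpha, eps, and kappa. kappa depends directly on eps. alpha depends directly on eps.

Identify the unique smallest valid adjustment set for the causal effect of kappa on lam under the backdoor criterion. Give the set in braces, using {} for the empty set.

Variables eligible for adjustment (non-descendants of kappa, excluding kappa and lam): {alpha, eps}.
Backdoor paths from kappa to lam:
  P1: kappa <- eps -> alpha -> lam
  P2: kappa <- eps -> lam
The empty set is not sufficient: P1 (kappa <- eps -> alpha -> lam) has no collider blocking it and no conditioned non-collider, so it is open.
Try {eps}:
  P1: blocked at fork node eps ∈ conditioning set.
  P2: blocked at fork node eps ∈ conditioning set.
{eps} contains no descendant of kappa and blocks every backdoor path.
No other singleton works — e.g. {alpha} leaves P2 open — so {eps} is the unique smallest valid adjustment set.

{eps}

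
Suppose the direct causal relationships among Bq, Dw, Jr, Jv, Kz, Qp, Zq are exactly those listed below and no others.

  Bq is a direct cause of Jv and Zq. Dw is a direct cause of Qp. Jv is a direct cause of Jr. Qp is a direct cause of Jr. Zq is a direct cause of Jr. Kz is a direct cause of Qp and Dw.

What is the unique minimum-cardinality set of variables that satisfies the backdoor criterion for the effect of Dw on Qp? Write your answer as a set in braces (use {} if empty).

Variables eligible for adjustment (non-descendants of Dw, excluding Dw and Qp): {Bq, Jv, Kz, Zq}.
Backdoor paths from Dw to Qp:
  P1: Dw <- Kz -> Qp
The empty set is not sufficient: P1 (Dw <- Kz -> Qp) has no collider blocking it and no conditioned non-collider, so it is open.
Try {Kz}:
  P1: blocked at fork node Kz ∈ conditioning set.
{Kz} contains no descendant of Dw and blocks every backdoor path.
No other singleton works — e.g. {Bq} leaves P1 open — so {Kz} is the unique smallest valid adjustment set.

{Kz}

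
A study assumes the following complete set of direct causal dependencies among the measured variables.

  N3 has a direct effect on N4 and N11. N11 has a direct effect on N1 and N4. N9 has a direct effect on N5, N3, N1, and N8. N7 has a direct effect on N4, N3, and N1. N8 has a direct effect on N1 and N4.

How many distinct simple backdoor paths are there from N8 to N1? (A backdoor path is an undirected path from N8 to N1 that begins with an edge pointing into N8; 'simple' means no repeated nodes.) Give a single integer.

7

A backdoor path from N8 to N1 is any simple undirected path whose first edge points into N8 (i.e. leaves N8 via a parent).
Parents of N8: {N9}.
Enumerating:
  P1: N8 <- N9 -> N3 <- N7 -> N1
  P2: N8 <- N9 -> N3 <- N7 -> N4 <- N11 -> N1
  P3: N8 <- N9 -> N3 -> N11 -> N1
  P4: N8 <- N9 -> N3 -> N11 -> N4 <- N7 -> N1
  P5: N8 <- N9 -> N3 -> N4 <- N7 -> N1
  P6: N8 <- N9 -> N3 -> N4 <- N11 -> N1
  P7: N8 <- N9 -> N1
That exhausts the simple backdoor paths. Count: 7.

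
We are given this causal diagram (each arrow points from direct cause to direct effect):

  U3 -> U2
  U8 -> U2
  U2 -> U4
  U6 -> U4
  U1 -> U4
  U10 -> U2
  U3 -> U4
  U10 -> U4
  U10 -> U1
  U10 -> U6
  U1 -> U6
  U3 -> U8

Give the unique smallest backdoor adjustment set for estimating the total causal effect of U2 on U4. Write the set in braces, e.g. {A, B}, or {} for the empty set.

{U10, U3}

Variables eligible for adjustment (non-descendants of U2, excluding U2 and U4): {U1, U10, U3, U6, U8}.
Backdoor paths from U2 to U4:
  P1: U2 <- U3 -> U4
  P2: U2 <- U10 -> U1 -> U6 -> U4
  P3: U2 <- U10 -> U1 -> U4
  P4: U2 <- U10 -> U6 <- U1 -> U4
  P5: U2 <- U10 -> U6 -> U4
  P6: U2 <- U10 -> U4
  P7: U2 <- U8 <- U3 -> U4
The empty set is not sufficient: P1 (U2 <- U3 -> U4) has no collider blocking it and no conditioned non-collider, so it is open.
Try {U10, U3}:
  P1: blocked at fork node U3 ∈ conditioning set.
  P2: blocked at fork node U10 ∈ conditioning set.
  P3: blocked at fork node U10 ∈ conditioning set.
  P4: blocked at fork node U10 ∈ conditioning set.
  P5: blocked at fork node U10 ∈ conditioning set.
  P6: blocked at fork node U10 ∈ conditioning set.
  P7: blocked at fork node U3 ∈ conditioning set.
{U10, U3} contains no descendant of U2 and blocks every backdoor path.
Every element of {U10, U3} is needed (dropping U10 leaves P2 open; dropping U3 leaves P1 open), so no proper subset is valid.
Among all size-2 subsets of the eligible variables, only {U10, U3} blocks every backdoor path, so it is the unique smallest valid adjustment set.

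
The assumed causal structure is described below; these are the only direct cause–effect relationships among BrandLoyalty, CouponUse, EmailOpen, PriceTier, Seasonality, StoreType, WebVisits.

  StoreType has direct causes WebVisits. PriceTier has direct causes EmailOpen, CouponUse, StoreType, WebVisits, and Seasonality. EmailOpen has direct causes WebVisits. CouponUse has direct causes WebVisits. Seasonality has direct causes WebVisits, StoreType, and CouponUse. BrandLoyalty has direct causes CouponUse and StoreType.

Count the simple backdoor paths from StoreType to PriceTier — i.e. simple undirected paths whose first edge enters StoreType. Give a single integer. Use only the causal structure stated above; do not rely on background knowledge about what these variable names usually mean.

6

A backdoor path from StoreType to PriceTier is any simple undirected path whose first edge points into StoreType (i.e. leaves StoreType via a parent).
Parents of StoreType: {WebVisits}.
Enumerating:
  P1: StoreType <- WebVisits -> CouponUse -> Seasonality -> PriceTier
  P2: StoreType <- WebVisits -> CouponUse -> PriceTier
  P3: StoreType <- WebVisits -> EmailOpen -> PriceTier
  P4: StoreType <- WebVisits -> Seasonality <- CouponUse -> PriceTier
  P5: StoreType <- WebVisits -> Seasonality -> PriceTier
  P6: StoreType <- WebVisits -> PriceTier
That exhausts the simple backdoor paths. Count: 6.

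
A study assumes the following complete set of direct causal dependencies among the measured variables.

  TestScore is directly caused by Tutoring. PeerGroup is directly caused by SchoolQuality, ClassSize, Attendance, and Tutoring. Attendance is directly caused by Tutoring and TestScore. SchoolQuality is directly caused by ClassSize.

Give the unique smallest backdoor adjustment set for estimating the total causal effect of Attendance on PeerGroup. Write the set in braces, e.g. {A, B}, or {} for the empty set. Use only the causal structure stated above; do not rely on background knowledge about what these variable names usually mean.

Variables eligible for adjustment (non-descendants of Attendance, excluding Attendance and PeerGroup): {ClassSize, SchoolQuality, TestScore, Tutoring}.
Backdoor paths from Attendance to PeerGroup:
  P1: Attendance <- Tutoring -> PeerGroup
  P2: Attendance <- TestScore <- Tutoring -> PeerGroup
The empty set is not sufficient: P1 (Attendance <- Tutoring -> PeerGroup) has no collider blocking it and no conditioned non-collider, so it is open.
Try {Tutoring}:
  P1: blocked at fork node Tutoring ∈ conditioning set.
  P2: blocked at fork node Tutoring ∈ conditioning set.
{Tutoring} contains no descendant of Attendance and blocks every backdoor path.
No other singleton works — e.g. {TestScore} leaves P1 open — so {Tutoring} is the unique smallest valid adjustment set.

{Tutoring}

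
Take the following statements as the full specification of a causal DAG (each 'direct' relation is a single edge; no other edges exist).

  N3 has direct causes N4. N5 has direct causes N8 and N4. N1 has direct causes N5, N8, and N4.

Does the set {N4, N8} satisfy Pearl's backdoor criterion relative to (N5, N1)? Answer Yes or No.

Yes

Backdoor paths from N5 to N1 (paths whose first edge points into N5):
  P1: N5 <- N4 -> N1
  P2: N5 <- N8 -> N1
Condition 1 (no descendant of N5 in the set): holds — descendants of N5 are {N1}; none are in {N4, N8}.
Condition 2 (every backdoor path blocked by {N4, N8}):
  P1: blocked at fork node N4 ∈ conditioning set.
  P2: blocked at fork node N8 ∈ conditioning set.
{N4, N8} satisfies the backdoor criterion.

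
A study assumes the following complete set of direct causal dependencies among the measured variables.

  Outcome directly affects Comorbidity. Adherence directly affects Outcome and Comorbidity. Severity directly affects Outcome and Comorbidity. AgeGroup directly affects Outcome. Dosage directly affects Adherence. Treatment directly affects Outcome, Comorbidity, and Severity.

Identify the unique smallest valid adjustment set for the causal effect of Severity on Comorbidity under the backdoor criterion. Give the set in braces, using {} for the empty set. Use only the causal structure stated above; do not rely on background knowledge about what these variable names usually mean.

Variables eligible for adjustment (non-descendants of Severity, excluding Severity and Comorbidity): {Adherence, AgeGroup, Dosage, Treatment}.
Backdoor paths from Severity to Comorbidity:
  P1: Severity <- Treatment -> Outcome <- Adherence -> Comorbidity
  P2: Severity <- Treatment -> Outcome -> Comorbidity
  P3: Severity <- Treatment -> Comorbidity
The empty set is not sufficient: P2 (Severity <- Treatment -> Outcome -> Comorbidity) has no collider blocking it and no conditioned non-collider, so it is open.
Try {Treatment}:
  P1: blocked at fork node Treatment ∈ conditioning set.
  P2: blocked at fork node Treatment ∈ conditioning set.
  P3: blocked at fork node Treatment ∈ conditioning set.
{Treatment} contains no descendant of Severity and blocks every backdoor path.
No other singleton works — e.g. {Dosage} leaves P2 open — so {Treatment} is the unique smallest valid adjustment set.

{Treatment}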